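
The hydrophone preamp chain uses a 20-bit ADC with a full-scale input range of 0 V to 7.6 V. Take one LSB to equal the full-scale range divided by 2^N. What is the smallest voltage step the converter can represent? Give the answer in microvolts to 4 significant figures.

V_FS = 7.6 V.
2^20 = 1048576 levels.
Step size = 7.6/1048576 V = 7.248 µV.

7.248 µV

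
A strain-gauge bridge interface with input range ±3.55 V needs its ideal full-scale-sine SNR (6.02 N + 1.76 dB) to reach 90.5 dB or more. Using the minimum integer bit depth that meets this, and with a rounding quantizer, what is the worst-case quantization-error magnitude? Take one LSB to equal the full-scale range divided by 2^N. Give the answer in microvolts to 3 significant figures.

108 µV

Span: 3.55 V − (-3.55 V) = 7.1 V.
6.02 N + 1.76 ≥ 90.5 gives N ≥ 14.741, so the minimum integer is 15.
LSB = 7.1 V ÷ 2^15 = 7.1/32768 V = 216.67 µV.
Max error for round-to-nearest is LSB/2 = 108 µV.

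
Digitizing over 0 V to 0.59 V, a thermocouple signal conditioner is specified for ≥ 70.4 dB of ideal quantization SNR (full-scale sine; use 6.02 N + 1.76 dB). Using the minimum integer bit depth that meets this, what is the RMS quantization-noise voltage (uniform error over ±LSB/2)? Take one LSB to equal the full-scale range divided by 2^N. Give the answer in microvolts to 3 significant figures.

41.6 µV

V_FS = 0.59 V.
6.02 N + 1.76 ≥ 70.4 gives N ≥ 11.402, so the minimum integer is 12.
Step size = 0.59/4096 V = 144.04 µV.
V_rms = LSB/√12 = 41.6 µV.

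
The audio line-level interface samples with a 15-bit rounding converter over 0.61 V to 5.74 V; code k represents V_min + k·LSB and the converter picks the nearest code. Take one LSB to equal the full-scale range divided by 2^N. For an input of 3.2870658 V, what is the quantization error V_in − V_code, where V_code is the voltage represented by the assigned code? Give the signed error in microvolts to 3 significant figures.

−27.7 µV

Range = 5.74 − (0.61) = 5.13 V. LSB = 5.13 V / 2^15 ≈ 156.6 µV.
(V_in − V_min)/LSB = (3.2870658 − (0.61)) × 32768/5.13 = 17099.8230 → nearest code k = 17100.
Reconstructed level: 0.61 + 17100 × 5.13/32768 V = 3.2870935059 V.
e = 3.2870658 − (3.2870935059) = −27.7 µV.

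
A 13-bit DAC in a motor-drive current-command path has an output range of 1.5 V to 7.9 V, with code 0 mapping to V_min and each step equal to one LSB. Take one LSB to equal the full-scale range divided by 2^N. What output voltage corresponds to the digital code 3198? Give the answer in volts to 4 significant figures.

Range = 7.9 − (1.5) = 6.4 V. LSB = 6.4 V / 2^13.
Output = V_min + (3198/8192) × range = 1.5 + 0.390381 × 6.4 V
      = 1.5 + 2.49844 = 3.99844 V.

3.998 V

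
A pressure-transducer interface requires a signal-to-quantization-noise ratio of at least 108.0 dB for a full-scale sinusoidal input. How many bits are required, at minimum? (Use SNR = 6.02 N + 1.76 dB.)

18 bits

6.02 N + 1.76 ≥ 108.0 gives N ≥ 17.648, so the minimum integer is 18.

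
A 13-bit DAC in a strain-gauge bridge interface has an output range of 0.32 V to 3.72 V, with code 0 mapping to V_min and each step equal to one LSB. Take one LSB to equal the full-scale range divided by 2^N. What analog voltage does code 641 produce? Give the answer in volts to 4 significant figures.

0.5860 V

The full-scale span is 3.72 − (0.32) = 3.4 V. LSB = 3.4 V / 2^13.
Output = V_min + (641/8192) × range = 0.32 + 0.0782471 × 3.4 V
      = 0.32 + 0.266040 = 0.586040 V.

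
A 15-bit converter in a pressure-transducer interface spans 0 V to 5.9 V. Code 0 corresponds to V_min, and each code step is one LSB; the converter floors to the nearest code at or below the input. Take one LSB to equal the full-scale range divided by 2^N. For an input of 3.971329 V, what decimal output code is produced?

22056

Range is 5.9 V. LSB = 5.9 V / 2^15 ≈ 180.1 µV.
code = ⌊(V_in − V_min)/LSB⌋ = ⌊(V_in − V_min) × 2^15 / range⌋
     = ⌊(3.971329 − (0)) × 32768 / 5.9⌋ = ⌊3.971329 × 32768/5.9⌋
     = ⌊22056.357⌋ = 22056.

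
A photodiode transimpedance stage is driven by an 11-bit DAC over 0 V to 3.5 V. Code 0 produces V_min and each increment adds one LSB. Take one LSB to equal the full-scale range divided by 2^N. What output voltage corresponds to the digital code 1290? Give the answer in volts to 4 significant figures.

V_FS = 3.5 V. LSB = 3.5 V / 2^11.
V_out = V_min + code × LSB = 0 V + 1290 × 3.5 V / 2048
      = 0 + 2.20459 = 2.20459 V.

2.205 V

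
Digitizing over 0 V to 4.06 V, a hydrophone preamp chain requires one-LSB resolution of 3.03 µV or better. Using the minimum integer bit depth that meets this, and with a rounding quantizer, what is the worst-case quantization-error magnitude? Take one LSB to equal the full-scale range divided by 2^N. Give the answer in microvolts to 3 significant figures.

0.968 µV

Range is 4.06 V.
Need 2^N ≥ 4.06 V / 3.03 µV = 1.340e6 → N_min = 21.
One LSB is 4.06 V / 2097152 = 1.9360 µV.
Max error for round-to-nearest is LSB/2 = 0.968 µV.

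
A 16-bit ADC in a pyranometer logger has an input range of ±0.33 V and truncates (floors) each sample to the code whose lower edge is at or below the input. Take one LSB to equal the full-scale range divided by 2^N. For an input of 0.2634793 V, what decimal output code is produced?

58930

The full-scale span is 0.33 − (-0.33) = 0.66 V. LSB = 0.66 V / 2^16 ≈ 10.07 µV.
(V_in − V_min) × 2^16/range = (0.2634793 − (-0.33)) × 65536/0.66 = 58930.696.
Floor → code = 58930.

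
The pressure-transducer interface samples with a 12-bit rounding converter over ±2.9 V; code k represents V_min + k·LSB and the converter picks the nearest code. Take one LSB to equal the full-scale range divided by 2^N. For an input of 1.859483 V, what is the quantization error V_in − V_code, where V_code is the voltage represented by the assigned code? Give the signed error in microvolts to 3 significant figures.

The full-scale span is 2.9 − (-2.9) = 5.8 V. LSB = 5.8 V / 2^12 ≈ 1.416 mV.
(V_in − V_min)/LSB = (1.859483 − (-2.9)) × 4096/5.8 = 3361.1797 → nearest code k = 3361.
V_code = V_min + k × range/2^12 = -2.9 + 3361 × 5.8/4096 = 1.859228516 V.
V_in − V_code = 1.859483 − (1.859228516) = +254 µV.

+254 µV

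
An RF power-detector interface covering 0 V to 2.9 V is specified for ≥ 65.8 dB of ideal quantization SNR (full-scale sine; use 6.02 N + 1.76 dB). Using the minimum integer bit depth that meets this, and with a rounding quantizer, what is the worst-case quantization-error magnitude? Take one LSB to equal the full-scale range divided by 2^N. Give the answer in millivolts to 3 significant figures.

0.708 mV

Span = 2.9 V.
Required N = ⌈(65.8 − 1.76)/6.02⌉ = ⌈10.638⌉ = 11.
Step size = 2.9/2048 V = 1.4160 mV.
Max error for round-to-nearest is LSB/2 = 0.708 mV.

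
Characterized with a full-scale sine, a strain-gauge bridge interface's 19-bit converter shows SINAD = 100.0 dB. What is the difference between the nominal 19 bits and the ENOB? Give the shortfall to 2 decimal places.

Effective bits = (100.0 − 1.76)/6.02 = 16.3189.
19 − 16.3189 = 2.68 bits below nominal.

2.68 bits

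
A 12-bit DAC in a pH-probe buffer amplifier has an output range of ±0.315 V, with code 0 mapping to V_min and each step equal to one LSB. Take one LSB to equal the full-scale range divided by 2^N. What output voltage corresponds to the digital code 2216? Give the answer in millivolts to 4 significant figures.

25.84 mV

Span: 0.315 V − (-0.315 V) = 0.63 V. LSB = 0.63 V / 2^12.
V_out = V_min + code × LSB = -0.315 V + 2216 × 0.63 V / 4096
      = -0.315 + 0.340840 = 0.0258398 V.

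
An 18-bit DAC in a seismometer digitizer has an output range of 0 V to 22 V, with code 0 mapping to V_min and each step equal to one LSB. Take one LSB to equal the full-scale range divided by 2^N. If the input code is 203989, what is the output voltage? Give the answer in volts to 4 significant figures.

17.12 V

Span = 22 V. LSB = 22 V / 2^18.
V_out = V_min + code × LSB = 0 V + 203989 × 22 V / 262144
      = 0 + 17.1194 = 17.1194 V.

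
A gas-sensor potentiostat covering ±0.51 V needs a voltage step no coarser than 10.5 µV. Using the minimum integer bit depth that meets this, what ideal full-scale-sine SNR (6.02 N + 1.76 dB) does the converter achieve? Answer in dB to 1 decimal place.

Full-scale range = 0.51 V − (-0.51 V) = 1.02 V.
Required number of levels: 1.02/10.5 µV = 97143; smallest N with 2^N ≥ that is 17.
Ideal SNR at N = 17: 6.02·17 + 1.76 = 104.1 dB.

104.1 dB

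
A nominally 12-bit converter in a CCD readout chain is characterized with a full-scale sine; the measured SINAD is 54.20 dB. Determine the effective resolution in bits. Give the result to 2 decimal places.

8.71 bits

(54.20 − 1.76) / 6.02 = 52.44/6.02 = 8.7110 effective bits.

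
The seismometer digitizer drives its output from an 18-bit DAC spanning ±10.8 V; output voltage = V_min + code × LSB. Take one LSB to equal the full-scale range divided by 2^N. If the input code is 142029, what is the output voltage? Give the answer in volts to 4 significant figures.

0.9028 V

Full-scale range = 10.8 V − (-10.8 V) = 21.6 V. LSB = 21.6 V / 2^18.
V_out = -10.8 + 142029 × (21.6/262144) V
      = -10.8 V + 11.7028 V = 0.902829 V.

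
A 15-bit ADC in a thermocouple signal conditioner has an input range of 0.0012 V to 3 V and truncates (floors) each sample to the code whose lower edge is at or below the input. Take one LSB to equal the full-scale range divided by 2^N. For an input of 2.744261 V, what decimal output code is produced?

Range = 3 − (0.0012) = 2.9988 V. LSB = 2.9988 V / 2^15 ≈ 91.52 µV.
(V_in − V_min) × 2^15/range = (2.744261 − (0.0012)) × 32768/2.9988 = 29973.530.
Floor → code = 29973.

29973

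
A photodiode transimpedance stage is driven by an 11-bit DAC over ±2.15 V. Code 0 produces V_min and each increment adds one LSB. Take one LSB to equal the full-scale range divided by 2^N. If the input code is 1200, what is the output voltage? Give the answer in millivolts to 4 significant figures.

The full-scale span is 2.15 − (-2.15) = 4.3 V. LSB = 4.3 V / 2^11.
Output = V_min + (1200/2048) × range = -2.15 + 0.585938 × 4.3 V
      = -2.15 + 2.51953 = 0.369531 V.

369.5 mV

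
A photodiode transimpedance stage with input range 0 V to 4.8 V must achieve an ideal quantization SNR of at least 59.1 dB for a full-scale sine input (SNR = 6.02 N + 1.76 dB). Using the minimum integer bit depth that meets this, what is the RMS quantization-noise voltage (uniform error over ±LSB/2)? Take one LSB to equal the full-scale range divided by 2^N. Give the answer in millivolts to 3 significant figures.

1.35 mV

Full-scale range = 4.8 V.
Required N = ⌈(59.1 − 1.76)/6.02⌉ = ⌈9.525⌉ = 10.
One LSB is 4.8 V / 1024 = 4.6875 mV.
RMS noise = LSB/√12 = 1.35 mV.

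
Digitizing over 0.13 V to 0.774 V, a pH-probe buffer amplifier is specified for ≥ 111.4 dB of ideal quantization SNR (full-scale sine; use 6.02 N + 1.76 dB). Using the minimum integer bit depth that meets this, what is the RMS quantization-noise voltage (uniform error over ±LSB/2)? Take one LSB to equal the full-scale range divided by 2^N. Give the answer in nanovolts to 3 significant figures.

Range = 0.774 − (0.13) = 0.644 V.
6.02 N + 1.76 ≥ 111.4 gives N ≥ 18.213, so the minimum integer is 19.
LSB = 0.644 V ÷ 2^19 = 0.644/524288 V = 1.2283 µV.
RMS noise = LSB/√12 = 355 nV.

355 nV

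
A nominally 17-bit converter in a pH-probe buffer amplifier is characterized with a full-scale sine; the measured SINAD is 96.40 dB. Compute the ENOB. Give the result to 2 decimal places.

15.72 bits

ENOB = (SINAD − 1.76) / 6.02 = (96.40 − 1.76) / 6.02 = 94.64 / 6.02 = 15.7209.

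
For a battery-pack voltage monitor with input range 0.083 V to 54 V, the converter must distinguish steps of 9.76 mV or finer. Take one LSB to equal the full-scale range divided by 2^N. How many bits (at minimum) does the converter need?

13 bits

Range = 54 − (0.083) = 53.917 V.
53.917 V / 9.76 mV = 5524. Since 2^12 = 4096 and 2^13 = 8192, N = 13.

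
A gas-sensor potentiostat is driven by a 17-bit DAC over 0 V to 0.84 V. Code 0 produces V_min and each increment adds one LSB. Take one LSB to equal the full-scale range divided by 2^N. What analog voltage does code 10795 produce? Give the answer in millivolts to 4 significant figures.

V_FS = 0.84 V. LSB = 0.84 V / 2^17.
Output = V_min + (10795/131072) × range = 0 + 0.0823593 × 0.84 V
      = 0 V + 0.0691818 V = 0.0691818 V.

69.18 mV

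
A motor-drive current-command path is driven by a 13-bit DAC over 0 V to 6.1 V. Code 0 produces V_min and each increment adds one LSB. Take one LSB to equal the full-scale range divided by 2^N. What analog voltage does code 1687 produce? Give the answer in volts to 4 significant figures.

1.256 V

Span = 6.1 V. LSB = 6.1 V / 2^13.
V_out = 0 + 1687 × (6.1/8192) V
      = 0 + 1.25619 = 1.25619 V.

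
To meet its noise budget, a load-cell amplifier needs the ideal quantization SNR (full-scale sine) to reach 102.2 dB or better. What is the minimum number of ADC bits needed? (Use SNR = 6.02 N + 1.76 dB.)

Required N = ⌈(102.2 − 1.76)/6.02⌉ = ⌈16.684⌉ = 17.

17 bits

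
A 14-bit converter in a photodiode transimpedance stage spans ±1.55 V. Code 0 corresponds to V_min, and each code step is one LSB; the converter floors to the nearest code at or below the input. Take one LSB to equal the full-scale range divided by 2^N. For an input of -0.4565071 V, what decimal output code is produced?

The full-scale span is 1.55 − (-1.55) = 3.1 V. LSB = 3.1 V / 2^14 ≈ 189.2 µV.
code = ⌊(V_in − V_min)/LSB⌋ = ⌊(V_in − V_min) × 2^14 / range⌋
     = ⌊(-0.4565071 − (-1.55)) × 16384 / 3.1⌋ = ⌊1.0934929 × 16384/3.1⌋
     = ⌊5779.286⌋ = 5779.

5779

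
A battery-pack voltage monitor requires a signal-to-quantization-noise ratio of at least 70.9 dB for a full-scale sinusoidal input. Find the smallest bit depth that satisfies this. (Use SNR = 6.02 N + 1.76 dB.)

N ≥ (70.9 − 1.76)/6.02 = 11.485 → N_min = 12.

12 bits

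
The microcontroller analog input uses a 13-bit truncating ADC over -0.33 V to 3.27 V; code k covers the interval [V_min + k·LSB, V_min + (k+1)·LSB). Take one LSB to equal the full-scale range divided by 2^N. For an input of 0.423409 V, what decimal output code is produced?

Range = 3.27 − (-0.33) = 3.6 V. LSB = 3.6 V / 2^13 ≈ 439.5 µV.
code = ⌊(V_in − V_min)/LSB⌋ = ⌊(V_in − V_min) × 2^13 / range⌋
     = ⌊(0.423409 − (-0.33)) × 8192 / 3.6⌋ = ⌊0.753409 × 8192/3.6⌋
     = ⌊1714.424⌋ = 1714.

1714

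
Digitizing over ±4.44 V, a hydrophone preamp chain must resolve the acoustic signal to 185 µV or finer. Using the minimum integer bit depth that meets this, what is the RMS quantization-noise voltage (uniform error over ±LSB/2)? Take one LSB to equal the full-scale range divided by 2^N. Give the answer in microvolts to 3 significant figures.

Range = 4.44 − (-4.44) = 8.88 V.
Required number of levels: 8.88/185 µV = 48000; smallest N with 2^N ≥ that is 16.
LSB = 8.88 V ÷ 2^16 = 8.88/65536 V = 135.50 µV.
RMS noise = LSB/√12 = 39.1 µV.

39.1 µV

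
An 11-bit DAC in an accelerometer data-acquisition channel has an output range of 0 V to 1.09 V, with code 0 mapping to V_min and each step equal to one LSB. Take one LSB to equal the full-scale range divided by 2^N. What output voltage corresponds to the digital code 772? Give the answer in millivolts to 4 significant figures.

410.9 mV

Full-scale range = 1.09 V. LSB = 1.09 V / 2^11.
V_out = V_min + code × LSB = 0 V + 772 × 1.09 V / 2048
      = 0 + 0.410879 = 0.410879 V.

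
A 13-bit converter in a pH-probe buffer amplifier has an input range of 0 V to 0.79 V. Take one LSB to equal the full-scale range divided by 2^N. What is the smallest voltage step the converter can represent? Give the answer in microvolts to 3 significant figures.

96.4 µV

Span = 0.79 V.
2^13 = 8192 levels.
One LSB is 0.79 V / 8192 = 96.4 µV.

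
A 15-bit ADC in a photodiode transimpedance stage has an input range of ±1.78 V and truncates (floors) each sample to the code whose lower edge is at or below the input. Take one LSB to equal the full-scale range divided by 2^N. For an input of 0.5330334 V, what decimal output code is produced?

Full-scale range = 1.78 V − (-1.78 V) = 3.56 V. LSB = 3.56 V / 2^15 ≈ 108.6 µV.
V_in − V_min = 0.5330334 − (-1.78) = 2.3130334 V.
Divide by LSB: 2.3130334 × 32768/3.56 = 21290.3029.
Truncating gives code 21290.

21290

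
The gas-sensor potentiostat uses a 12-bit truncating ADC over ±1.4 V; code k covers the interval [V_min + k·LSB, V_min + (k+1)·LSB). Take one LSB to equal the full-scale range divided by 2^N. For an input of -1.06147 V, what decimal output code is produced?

The full-scale span is 1.4 − (-1.4) = 2.8 V. LSB = 2.8 V / 2^12 ≈ 0.6836 mV.
(V_in − V_min) × 2^12/range = (-1.06147 − (-1.4)) × 4096/2.8 = 495.221.
Floor → code = 495.

495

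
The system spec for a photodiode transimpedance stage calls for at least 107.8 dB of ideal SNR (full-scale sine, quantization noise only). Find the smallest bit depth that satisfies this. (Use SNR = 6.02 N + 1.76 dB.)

6.02 N + 1.76 ≥ 107.8 gives N ≥ 17.615, so the minimum integer is 18.

18 bits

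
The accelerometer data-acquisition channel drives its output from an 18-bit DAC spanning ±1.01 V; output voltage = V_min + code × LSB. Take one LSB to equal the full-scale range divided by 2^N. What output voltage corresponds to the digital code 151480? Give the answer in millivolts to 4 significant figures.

157.3 mV

Span: 1.01 V − (-1.01 V) = 2.02 V. LSB = 2.02 V / 2^18.
Output = V_min + (151480/262144) × range = -1.01 + 0.577850 × 2.02 V
      = -1.01 + 1.16726 = 0.157258 V.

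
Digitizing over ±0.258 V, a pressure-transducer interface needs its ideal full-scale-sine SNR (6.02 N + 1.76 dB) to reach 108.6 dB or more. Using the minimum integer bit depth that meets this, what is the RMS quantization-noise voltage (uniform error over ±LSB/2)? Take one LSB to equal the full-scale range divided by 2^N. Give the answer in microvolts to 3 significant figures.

0.568 µV

Span: 0.258 V − (-0.258 V) = 0.516 V.
Solving 6.02 N ≥ 108.6 − 1.76: N ≥ 17.748. Round up → N = 18.
One LSB is 0.516 V / 262144 = 1.9684 µV.
RMS noise = LSB/√12 = 0.568 µV.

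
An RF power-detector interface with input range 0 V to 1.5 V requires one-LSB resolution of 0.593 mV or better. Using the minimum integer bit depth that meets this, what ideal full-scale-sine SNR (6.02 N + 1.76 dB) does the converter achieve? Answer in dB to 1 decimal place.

74.0 dB

Range is 1.5 V.
Levels needed ≥ 1.5/0.593 mV = 2530. 2^12 = 4096 suffices, so N_min = 12.
6.02(12) + 1.76 = 74.00 dB.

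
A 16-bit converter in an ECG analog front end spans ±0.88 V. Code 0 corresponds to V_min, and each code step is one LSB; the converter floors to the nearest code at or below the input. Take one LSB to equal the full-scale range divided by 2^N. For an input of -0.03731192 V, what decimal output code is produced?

The full-scale span is 0.88 − (-0.88) = 1.76 V. LSB = 1.76 V / 2^16 ≈ 26.86 µV.
code = ⌊(V_in − V_min)/LSB⌋ = ⌊(V_in − V_min) × 2^16 / range⌋
     = ⌊(-0.03731192 − (-0.88)) × 65536 / 1.76⌋ = ⌊0.84268808 × 65536/1.76⌋
     = ⌊31378.640⌋ = 31378.

31378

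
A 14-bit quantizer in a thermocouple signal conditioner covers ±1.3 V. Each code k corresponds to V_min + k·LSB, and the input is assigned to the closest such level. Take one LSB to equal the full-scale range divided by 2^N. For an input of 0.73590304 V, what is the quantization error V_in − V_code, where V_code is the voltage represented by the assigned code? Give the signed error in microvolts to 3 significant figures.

+51.0 µV

The full-scale span is 1.3 − (-1.3) = 2.6 V. LSB = 2.6 V / 2^14 ≈ 158.7 µV.
Position in LSBs: (0.73590304 − (-1.3)) × 16384/2.6 = 12829.3213; rounding gives k = 12829.
Reconstructed level: -1.3 + 12829 × 2.6/16384 V = 0.73585205078 V.
Error = V_in − V_code = 0.73590304 − (0.73585205078) = +51.0 µV.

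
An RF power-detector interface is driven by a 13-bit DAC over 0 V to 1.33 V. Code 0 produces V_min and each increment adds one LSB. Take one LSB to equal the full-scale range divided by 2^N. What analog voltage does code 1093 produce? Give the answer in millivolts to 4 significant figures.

Range is 1.33 V. LSB = 1.33 V / 2^13.
V_out = V_min + code × LSB = 0 V + 1093 × 1.33 V / 8192
      = 0 V + 0.177452 V = 0.177452 V.

177.5 mV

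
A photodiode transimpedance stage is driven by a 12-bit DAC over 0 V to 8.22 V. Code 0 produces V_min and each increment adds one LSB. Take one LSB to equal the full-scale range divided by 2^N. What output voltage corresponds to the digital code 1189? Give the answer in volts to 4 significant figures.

Range is 8.22 V. LSB = 8.22 V / 2^12.
V_out = V_min + code × LSB = 0 V + 1189 × 8.22 V / 4096
      = 0 V + 2.38613 V = 2.38613 V.

2.386 V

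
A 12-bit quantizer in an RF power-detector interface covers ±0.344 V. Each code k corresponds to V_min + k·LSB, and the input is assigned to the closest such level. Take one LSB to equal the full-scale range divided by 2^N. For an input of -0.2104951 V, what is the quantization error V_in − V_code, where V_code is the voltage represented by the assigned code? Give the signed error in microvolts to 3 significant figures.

−30.3 µV

Range = 0.344 − (-0.344) = 0.688 V. LSB = 0.688 V / 2^12 ≈ 168.0 µV.
Position in LSBs: (-0.2104951 − (-0.344)) × 4096/0.688 = 794.8199; rounding gives k = 795.
V_code = V_min + k × range/2^12 = -0.344 + 795 × 0.688/4096 = -0.2104648438 V.
Error = V_in − V_code = -0.2104951 − (-0.2104648438) = −30.3 µV.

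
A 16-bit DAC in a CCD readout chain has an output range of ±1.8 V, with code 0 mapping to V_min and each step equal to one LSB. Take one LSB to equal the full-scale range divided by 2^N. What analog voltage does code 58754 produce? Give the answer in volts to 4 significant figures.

Full-scale range = 1.8 V − (-1.8 V) = 3.6 V. LSB = 3.6 V / 2^16.
Output = V_min + (58754/65536) × range = -1.8 + 0.896515 × 3.6 V
      = -1.8 V + 3.22745 V = 1.42745 V.

1.427 V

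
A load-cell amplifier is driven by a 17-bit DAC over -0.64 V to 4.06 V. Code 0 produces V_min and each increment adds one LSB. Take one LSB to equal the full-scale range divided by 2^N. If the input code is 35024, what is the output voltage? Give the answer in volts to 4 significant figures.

Full-scale range = 4.06 V − (-0.64 V) = 4.7 V. LSB = 4.7 V / 2^17.
V_out = -0.64 + 35024 × (4.7/131072) V
      = -0.64 V + 1.25590 V = 0.615896 V.

0.6159 V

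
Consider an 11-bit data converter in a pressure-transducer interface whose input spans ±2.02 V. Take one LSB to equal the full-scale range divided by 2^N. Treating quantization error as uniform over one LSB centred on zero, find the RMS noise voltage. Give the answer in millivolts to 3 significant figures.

0.569 mV

The full-scale span is 2.02 − (-2.02) = 4.04 V.
LSB = 4.04 V / 2^11 = 1.9727 mV.
V_rms = LSB/√12 = 1.9727 mV / √12 = 0.569 mV.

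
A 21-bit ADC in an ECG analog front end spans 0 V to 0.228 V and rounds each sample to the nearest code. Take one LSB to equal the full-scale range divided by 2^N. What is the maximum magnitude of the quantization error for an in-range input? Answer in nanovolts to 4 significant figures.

54.36 nV

Full-scale range = 0.228 V.
LSB = 0.228 V ÷ 2^21 = 0.228/2097152 V = 108.719 nV.
|e|_max = LSB/2 = 54.36 nV.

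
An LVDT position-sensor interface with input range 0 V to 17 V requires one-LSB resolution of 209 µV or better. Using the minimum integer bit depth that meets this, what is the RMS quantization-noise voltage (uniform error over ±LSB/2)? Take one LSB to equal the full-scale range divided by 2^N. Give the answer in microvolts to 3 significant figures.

V_FS = 17 V.
17 V / 209 µV = 81340. Since 2^16 = 65536 and 2^17 = 131072, N = 17.
Step size = 17/131072 V = 129.70 µV.
V_rms = LSB/√12 = 37.4 µV.

37.4 µV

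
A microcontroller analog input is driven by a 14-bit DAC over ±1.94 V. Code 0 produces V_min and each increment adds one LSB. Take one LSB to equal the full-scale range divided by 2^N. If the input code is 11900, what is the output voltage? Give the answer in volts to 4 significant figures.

Range = 1.94 − (-1.94) = 3.88 V. LSB = 3.88 V / 2^14.
V_out = -1.94 + 11900 × (3.88/16384) V
      = -1.94 V + 2.81812 V = 0.878115 V.

0.8781 V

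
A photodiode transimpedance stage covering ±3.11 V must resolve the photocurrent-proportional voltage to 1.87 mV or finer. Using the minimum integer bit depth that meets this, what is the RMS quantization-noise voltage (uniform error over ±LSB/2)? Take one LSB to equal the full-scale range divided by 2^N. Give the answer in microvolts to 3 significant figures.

438 µV

The full-scale span is 3.11 − (-3.11) = 6.22 V.
Levels needed ≥ 6.22/1.87 mV = 3326. 2^12 = 4096 suffices, so N_min = 12.
LSB = 6.22 V / 2^12 = 1.5186 mV.
V_rms = LSB/√12 = 438 µV.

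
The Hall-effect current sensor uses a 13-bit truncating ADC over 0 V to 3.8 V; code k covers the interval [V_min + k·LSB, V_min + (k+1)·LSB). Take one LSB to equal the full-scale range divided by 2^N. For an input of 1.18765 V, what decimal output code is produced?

Span = 3.8 V. LSB = 3.8 V / 2^13 ≈ 463.9 µV.
(V_in − V_min) × 2^13/range = (1.18765 − (0)) × 8192/3.8 = 2560.323.
Floor → code = 2560.

2560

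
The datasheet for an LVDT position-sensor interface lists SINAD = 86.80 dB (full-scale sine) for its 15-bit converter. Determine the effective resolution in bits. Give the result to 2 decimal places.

(86.80 − 1.76) / 6.02 = 85.04/6.02 = 14.1262 effective bits.

14.13 bits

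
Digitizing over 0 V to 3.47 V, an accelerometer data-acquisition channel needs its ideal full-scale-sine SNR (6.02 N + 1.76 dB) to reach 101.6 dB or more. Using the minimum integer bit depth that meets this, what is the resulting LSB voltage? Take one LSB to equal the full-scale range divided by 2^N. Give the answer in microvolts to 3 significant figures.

26.5 µV

V_FS = 3.47 V.
N ≥ (101.6 − 1.76)/6.02 = 16.585 → N_min = 17.
One LSB is 3.47 V / 131072 = 26.5 µV.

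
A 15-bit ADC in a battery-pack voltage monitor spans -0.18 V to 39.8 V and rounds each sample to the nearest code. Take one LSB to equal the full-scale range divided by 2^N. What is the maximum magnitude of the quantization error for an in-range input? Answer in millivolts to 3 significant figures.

0.610 mV

The full-scale span is 39.8 − (-0.18) = 39.98 V.
Step size = 39.98/32768 V = 1.2201 mV.
|e|_max = LSB/2 = 0.610 mV.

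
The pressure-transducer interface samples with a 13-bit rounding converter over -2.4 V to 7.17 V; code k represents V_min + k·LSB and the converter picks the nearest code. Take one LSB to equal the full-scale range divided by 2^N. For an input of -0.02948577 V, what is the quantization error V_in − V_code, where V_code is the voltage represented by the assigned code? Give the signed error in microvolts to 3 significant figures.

+210 µV

The full-scale span is 7.17 − (-2.4) = 9.57 V. LSB = 9.57 V / 2^13 ≈ 1.168 mV.
(-0.02948577 − (-2.4)) / LSB = 2.37051423 × 8192/9.57 = 2029.1800. Nearest integer: k = 2029.
V_code = V_min + k × range/2^13 = -2.4 + 2029 × 9.57/8192 = -0.02969604492 V.
e = -0.02948577 − (-0.02969604492) = +210 µV.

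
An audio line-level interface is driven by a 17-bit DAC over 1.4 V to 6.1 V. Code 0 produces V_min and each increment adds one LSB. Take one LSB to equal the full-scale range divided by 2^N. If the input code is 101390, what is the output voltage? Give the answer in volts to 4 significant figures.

Span: 6.1 V − (1.4 V) = 4.7 V. LSB = 4.7 V / 2^17.
V_out = 1.4 + 101390 × (4.7/131072) V
      = 1.4 V + 3.63566 V = 5.03566 V.

5.036 V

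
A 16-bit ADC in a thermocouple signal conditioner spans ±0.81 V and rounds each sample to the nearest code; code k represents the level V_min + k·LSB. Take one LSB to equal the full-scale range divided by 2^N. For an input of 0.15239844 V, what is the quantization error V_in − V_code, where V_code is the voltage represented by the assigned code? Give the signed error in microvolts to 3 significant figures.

Span: 0.81 V − (-0.81 V) = 1.62 V. LSB = 1.62 V / 2^16 ≈ 24.72 µV.
Position in LSBs: (0.15239844 − (-0.81)) × 65536/1.62 = 38933.1754; rounding gives k = 38933.
Reconstructed level: -0.81 + 38933 × 1.62/65536 V = 0.15239410400 V.
V_in − V_code = 0.15239844 − (0.15239410400) = +4.34 µV.

+4.34 µV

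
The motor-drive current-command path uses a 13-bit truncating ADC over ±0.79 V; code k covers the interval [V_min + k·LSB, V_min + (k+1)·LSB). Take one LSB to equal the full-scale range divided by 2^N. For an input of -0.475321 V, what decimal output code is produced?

1631

Full-scale range = 0.79 V − (-0.79 V) = 1.58 V. LSB = 1.58 V / 2^13 ≈ 192.9 µV.
V_in − V_min = -0.475321 − (-0.79) = 0.314679 V.
Divide by LSB: 0.314679 × 8192/1.58 = 1631.5509.
Truncating gives code 1631.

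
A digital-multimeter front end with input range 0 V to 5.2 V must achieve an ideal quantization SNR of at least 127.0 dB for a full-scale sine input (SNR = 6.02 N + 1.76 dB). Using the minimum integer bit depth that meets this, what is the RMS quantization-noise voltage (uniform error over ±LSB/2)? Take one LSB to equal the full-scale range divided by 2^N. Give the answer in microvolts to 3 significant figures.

0.716 µV

Full-scale range = 5.2 V.
Required N = ⌈(127.0 − 1.76)/6.02⌉ = ⌈20.804⌉ = 21.
LSB = 5.2 V / 2^21 = 2.4796 µV.
V_rms = LSB/√12 = 0.716 µV.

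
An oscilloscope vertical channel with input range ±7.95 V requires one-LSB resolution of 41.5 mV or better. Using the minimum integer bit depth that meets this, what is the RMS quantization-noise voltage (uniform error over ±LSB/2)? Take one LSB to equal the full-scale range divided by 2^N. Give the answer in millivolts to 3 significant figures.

Range = 7.95 − (-7.95) = 15.9 V.
Levels needed ≥ 15.9/41.5 mV = 383.1. 2^9 = 512 suffices, so N_min = 9.
One LSB is 15.9 V / 512 = 31.055 mV.
V_rms = LSB/√12 = 8.96 mV.

8.96 mV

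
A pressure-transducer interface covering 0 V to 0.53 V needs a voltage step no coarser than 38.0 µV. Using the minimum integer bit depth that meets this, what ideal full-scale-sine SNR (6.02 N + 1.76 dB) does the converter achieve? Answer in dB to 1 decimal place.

86.0 dB

Range is 0.53 V.
0.53 V / 38.0 µV = 13950. Since 2^13 = 8192 and 2^14 = 16384, N = 14.
6.02(14) + 1.76 = 86.04 dB.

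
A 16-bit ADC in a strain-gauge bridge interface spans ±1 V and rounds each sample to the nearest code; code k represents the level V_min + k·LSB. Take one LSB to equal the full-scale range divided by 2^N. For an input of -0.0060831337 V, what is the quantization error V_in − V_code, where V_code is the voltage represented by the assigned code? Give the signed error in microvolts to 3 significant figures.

−10.1 µV

Range = 1 − (-1) = 2 V. LSB = 2 V / 2^16 ≈ 30.52 µV.
(-0.0060831337 − (-1)) / LSB = 0.9939168663 × 65536/2 = 32568.6679. Nearest integer: k = 32569.
Reconstructed level: -1 + 32569 × 2/65536 V = -0.0060729980469 V.
V_in − V_code = -0.0060831337 − (-0.0060729980469) = −10.1 µV.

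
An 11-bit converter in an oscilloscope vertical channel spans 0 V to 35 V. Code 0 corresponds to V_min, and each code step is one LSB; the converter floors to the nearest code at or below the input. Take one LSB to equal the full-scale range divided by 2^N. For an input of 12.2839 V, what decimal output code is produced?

Range is 35 V. LSB = 35 V / 2^11 ≈ 17.09 mV.
V_in − V_min = 12.2839 − (0) = 12.2839 V.
Divide by LSB: 12.2839 × 2048/35 = 718.7836.
Truncating gives code 718.

718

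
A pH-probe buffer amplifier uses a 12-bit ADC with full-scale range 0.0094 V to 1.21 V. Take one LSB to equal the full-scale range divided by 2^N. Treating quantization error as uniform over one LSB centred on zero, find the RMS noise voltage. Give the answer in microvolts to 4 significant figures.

Range = 1.21 − (0.0094) = 1.2006 V.
One LSB is 1.2006 V / 4096 = 293.115 µV.
RMS of a uniform error over width LSB is LSB/√12 = 84.62 µV.

84.62 µV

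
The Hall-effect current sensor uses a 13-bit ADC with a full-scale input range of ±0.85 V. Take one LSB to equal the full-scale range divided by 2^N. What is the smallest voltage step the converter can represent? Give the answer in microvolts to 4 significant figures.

207.5 µV

The full-scale span is 0.85 − (-0.85) = 1.7 V.
2^13 = 8192 levels.
LSB = 1.7 V / 2^13 = 207.5 µV.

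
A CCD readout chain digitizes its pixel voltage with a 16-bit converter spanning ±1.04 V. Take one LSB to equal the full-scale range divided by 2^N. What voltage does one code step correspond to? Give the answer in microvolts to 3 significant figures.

Span: 1.04 V − (-1.04 V) = 2.08 V.
There are 2^16 = 65536 steps.
One LSB is 2.08 V / 65536 = 31.7 µV.

31.7 µV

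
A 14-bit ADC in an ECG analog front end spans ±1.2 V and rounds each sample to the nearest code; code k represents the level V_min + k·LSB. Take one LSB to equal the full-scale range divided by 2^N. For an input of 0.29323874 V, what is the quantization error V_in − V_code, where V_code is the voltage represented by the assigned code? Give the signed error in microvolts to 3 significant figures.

The full-scale span is 1.2 − (-1.2) = 2.4 V. LSB = 2.4 V / 2^14 ≈ 146.5 µV.
(0.29323874 − (-1.2)) / LSB = 1.49323874 × 16384/2.4 = 10193.8431. Nearest integer: k = 10194.
V_code = V_min + k × range/2^14 = -1.2 + 10194 × 2.4/16384 = 0.29326171875 V.
e = 0.29323874 − (0.29326171875) = −23.0 µV.

−23.0 µV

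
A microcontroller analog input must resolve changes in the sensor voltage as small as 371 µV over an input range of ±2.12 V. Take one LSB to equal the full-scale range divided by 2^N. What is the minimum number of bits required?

Span: 2.12 V − (-2.12 V) = 4.24 V.
Need 2^N ≥ 4.24 V / 371 µV = 11430 → N_min = 14.

14 bits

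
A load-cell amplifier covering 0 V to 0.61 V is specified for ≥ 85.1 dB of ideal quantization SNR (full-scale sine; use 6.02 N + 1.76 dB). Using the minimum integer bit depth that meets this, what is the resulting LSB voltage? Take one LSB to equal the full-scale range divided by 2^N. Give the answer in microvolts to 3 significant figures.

37.2 µV

Full-scale range = 0.61 V.
Required N = ⌈(85.1 − 1.76)/6.02⌉ = ⌈13.844⌉ = 14.
LSB = 0.61 V ÷ 2^14 = 0.61/16384 V = 37.2 µV.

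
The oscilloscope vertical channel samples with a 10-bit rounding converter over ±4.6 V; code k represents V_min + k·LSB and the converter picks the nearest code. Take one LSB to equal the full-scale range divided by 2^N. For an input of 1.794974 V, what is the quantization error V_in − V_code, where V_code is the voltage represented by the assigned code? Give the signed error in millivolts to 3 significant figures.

−1.90 mV

Span: 4.6 V − (-4.6 V) = 9.2 V. LSB = 9.2 V / 2^10 ≈ 8.984 mV.
(V_in − V_min)/LSB = (1.794974 − (-4.6)) × 1024/9.2 = 711.7884 → nearest code k = 712.
V_code = V_min + k × range/2^10 = -4.6 + 712 × 9.2/1024 = 1.796875000 V.
V_in − V_code = 1.794974 − (1.796875000) = −1.90 mV.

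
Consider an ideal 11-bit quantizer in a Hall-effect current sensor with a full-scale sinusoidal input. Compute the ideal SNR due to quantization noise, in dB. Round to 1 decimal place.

Ideal quantization SNR: 6.02 × 11 + 1.76 dB = 68.0 dB.

68.0 dB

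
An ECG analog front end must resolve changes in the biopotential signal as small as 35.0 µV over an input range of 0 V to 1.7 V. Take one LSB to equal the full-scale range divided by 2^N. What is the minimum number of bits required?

16 bits

Span = 1.7 V.
Required number of levels: 1.7/35.0 µV = 48571; smallest N with 2^N ≥ that is 16.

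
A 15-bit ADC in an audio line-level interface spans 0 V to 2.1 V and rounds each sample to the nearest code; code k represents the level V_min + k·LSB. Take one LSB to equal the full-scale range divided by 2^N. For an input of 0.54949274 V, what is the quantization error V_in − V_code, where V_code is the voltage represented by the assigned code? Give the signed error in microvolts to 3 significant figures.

V_FS = 2.1 V. LSB = 2.1 V / 2^15 ≈ 64.09 µV.
(V_in − V_min)/LSB = (0.54949274 − (0)) × 32768/2.1 = 8574.1800 → nearest code k = 8574.
Reconstructed level: 0 + 8574 × 2.1/32768 V = 0.54948120117 V.
e = 0.54949274 − (0.54948120117) = +11.5 µV.

+11.5 µV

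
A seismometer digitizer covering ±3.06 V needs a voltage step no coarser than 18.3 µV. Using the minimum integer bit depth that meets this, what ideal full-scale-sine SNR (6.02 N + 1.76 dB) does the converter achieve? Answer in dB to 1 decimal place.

Span: 3.06 V − (-3.06 V) = 6.12 V.
Required number of levels: 6.12/18.3 µV = 334430; smallest N with 2^N ≥ that is 19.
Ideal SNR at N = 19: 6.02·19 + 1.76 = 116.1 dB.

116.1 dB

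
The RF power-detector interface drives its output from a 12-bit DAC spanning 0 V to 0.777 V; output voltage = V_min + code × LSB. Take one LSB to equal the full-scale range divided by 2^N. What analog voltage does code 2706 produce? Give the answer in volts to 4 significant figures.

V_FS = 0.777 V. LSB = 0.777 V / 2^12.
V_out = 0 + 2706 × (0.777/4096) V
      = 0 V + 0.513321 V = 0.513321 V.

0.5133 V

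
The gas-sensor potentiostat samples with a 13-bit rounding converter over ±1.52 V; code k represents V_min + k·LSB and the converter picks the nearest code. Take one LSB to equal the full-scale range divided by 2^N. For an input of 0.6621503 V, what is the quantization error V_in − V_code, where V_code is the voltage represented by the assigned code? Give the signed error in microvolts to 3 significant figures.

+119 µV

Full-scale range = 1.52 V − (-1.52 V) = 3.04 V. LSB = 3.04 V / 2^13 ≈ 371.1 µV.
(V_in − V_min)/LSB = (0.6621503 − (-1.52)) × 8192/3.04 = 5880.3208 → nearest code k = 5880.
Reconstructed level: -1.52 + 5880 × 3.04/8192 V = 0.6620312500 V.
V_in − V_code = 0.6621503 − (0.6620312500) = +119 µV.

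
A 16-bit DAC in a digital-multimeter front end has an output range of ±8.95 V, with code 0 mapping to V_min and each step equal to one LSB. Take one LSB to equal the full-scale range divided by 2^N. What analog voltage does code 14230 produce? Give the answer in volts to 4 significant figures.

-5.063 V

Full-scale range = 8.95 V − (-8.95 V) = 17.9 V. LSB = 17.9 V / 2^16.
Output = V_min + (14230/65536) × range = -8.95 + 0.217133 × 17.9 V
      = -8.95 + 3.88667 = -5.06333 V.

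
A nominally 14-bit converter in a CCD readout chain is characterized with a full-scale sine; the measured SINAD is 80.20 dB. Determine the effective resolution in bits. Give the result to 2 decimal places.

13.03 bits

(80.20 − 1.76) / 6.02 = 78.44/6.02 = 13.0299 effective bits.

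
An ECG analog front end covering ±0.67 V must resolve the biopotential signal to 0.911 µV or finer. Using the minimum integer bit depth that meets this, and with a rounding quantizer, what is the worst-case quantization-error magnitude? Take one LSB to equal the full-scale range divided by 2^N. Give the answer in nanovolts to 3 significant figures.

319 nV

Span: 0.67 V − (-0.67 V) = 1.34 V.
Levels needed ≥ 1.34/0.911 µV = 1.471e6. 2^21 = 2097152 suffices, so N_min = 21.
One LSB is 1.34 V / 2097152 = 0.63896 µV.
Max error for round-to-nearest is LSB/2 = 319 nV.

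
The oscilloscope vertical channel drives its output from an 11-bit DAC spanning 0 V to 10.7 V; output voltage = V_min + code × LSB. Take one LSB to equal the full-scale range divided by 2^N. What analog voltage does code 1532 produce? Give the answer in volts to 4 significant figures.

8.004 V

V_FS = 10.7 V. LSB = 10.7 V / 2^11.
V_out = V_min + code × LSB = 0 V + 1532 × 10.7 V / 2048
      = 0 + 8.00410 = 8.00410 V.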